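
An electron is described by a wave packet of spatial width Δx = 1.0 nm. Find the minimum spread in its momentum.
5.273 × 10^-26 kg·m/s

For a wave packet, the spatial width Δx and momentum spread Δp are related by the uncertainty principle:
ΔxΔp ≥ ℏ/2

The minimum momentum spread is:
Δp_min = ℏ/(2Δx)
Δp_min = (1.055e-34 J·s) / (2 × 1.000e-09 m)
Δp_min = 5.273e-26 kg·m/s

A wave packet cannot have both a well-defined position and well-defined momentum.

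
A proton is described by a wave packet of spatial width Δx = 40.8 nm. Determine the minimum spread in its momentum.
1.292 × 10^-27 kg·m/s

For a wave packet, the spatial width Δx and momentum spread Δp are related by the uncertainty principle:
ΔxΔp ≥ ℏ/2

The minimum momentum spread is:
Δp_min = ℏ/(2Δx)
Δp_min = (1.055e-34 J·s) / (2 × 4.080e-08 m)
Δp_min = 1.292e-27 kg·m/s

A wave packet cannot have both a well-defined position and well-defined momentum.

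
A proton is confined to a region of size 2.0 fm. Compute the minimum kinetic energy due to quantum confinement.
1.297 MeV

Using the uncertainty principle:

1. Position uncertainty: Δx ≈ 2.000e-15 m
2. Minimum momentum uncertainty: Δp = ℏ/(2Δx) = 2.636e-20 kg·m/s
3. Minimum kinetic energy:
   KE = (Δp)²/(2m) = (2.636e-20)²/(2 × 1.673e-27 kg)
   KE = 2.078e-13 J = 1.297 MeV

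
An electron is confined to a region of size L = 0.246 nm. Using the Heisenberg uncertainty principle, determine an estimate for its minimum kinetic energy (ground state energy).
157.396 meV

Using the uncertainty principle to estimate ground state energy:

1. The position uncertainty is approximately the confinement size:
   Δx ≈ L = 2.460e-10 m

2. From ΔxΔp ≥ ℏ/2, the minimum momentum uncertainty is:
   Δp ≈ ℏ/(2L) = 2.143e-25 kg·m/s

3. The kinetic energy is approximately:
   KE ≈ (Δp)²/(2m) = (2.143e-25)²/(2 × 9.109e-31 kg)
   KE ≈ 2.522e-20 J = 157.396 meV

This is an order-of-magnitude estimate of the ground state energy.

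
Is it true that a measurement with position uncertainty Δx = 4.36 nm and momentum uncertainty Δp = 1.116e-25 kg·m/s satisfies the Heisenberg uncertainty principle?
Yes, it satisfies the uncertainty principle.

Calculate the product ΔxΔp:
ΔxΔp = (4.360e-09 m) × (1.116e-25 kg·m/s)
ΔxΔp = 4.866e-34 J·s

Compare to the minimum allowed value ℏ/2:
ℏ/2 = 5.273e-35 J·s

Since ΔxΔp = 4.866e-34 J·s ≥ 5.273e-35 J·s = ℏ/2,
the measurement satisfies the uncertainty principle.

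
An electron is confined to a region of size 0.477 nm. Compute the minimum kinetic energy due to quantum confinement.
41.863 meV

Using the uncertainty principle:

1. Position uncertainty: Δx ≈ 4.770e-10 m
2. Minimum momentum uncertainty: Δp = ℏ/(2Δx) = 1.105e-25 kg·m/s
3. Minimum kinetic energy:
   KE = (Δp)²/(2m) = (1.105e-25)²/(2 × 9.109e-31 kg)
   KE = 6.707e-21 J = 41.863 meV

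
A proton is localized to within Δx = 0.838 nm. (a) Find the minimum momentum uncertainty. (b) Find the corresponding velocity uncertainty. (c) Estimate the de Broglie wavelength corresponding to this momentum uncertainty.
(a) Δp_min = 6.292 × 10^-26 kg·m/s
(b) Δv_min = 37.619 m/s
(c) λ_dB = 10.531 nm

Step-by-step:

(a) From the uncertainty principle:
Δp_min = ℏ/(2Δx) = (1.055e-34 J·s)/(2 × 8.380e-10 m) = 6.292e-26 kg·m/s

(b) The velocity uncertainty:
Δv = Δp/m = (6.292e-26 kg·m/s)/(1.673e-27 kg) = 3.762e+01 m/s = 37.619 m/s

(c) The de Broglie wavelength for this momentum:
λ = h/p = (6.626e-34 J·s)/(6.292e-26 kg·m/s) = 1.053e-08 m = 10.531 nm

Note: The de Broglie wavelength is comparable to the localization size, as expected from wave-particle duality.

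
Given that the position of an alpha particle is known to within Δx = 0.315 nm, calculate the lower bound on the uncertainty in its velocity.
25.192 m/s

Using the Heisenberg uncertainty principle and Δp = mΔv:
ΔxΔp ≥ ℏ/2
Δx(mΔv) ≥ ℏ/2

The minimum uncertainty in velocity is:
Δv_min = ℏ/(2mΔx)
Δv_min = (1.055e-34 J·s) / (2 × 6.645e-27 kg × 3.150e-10 m)
Δv_min = 2.519e+01 m/s = 25.192 m/s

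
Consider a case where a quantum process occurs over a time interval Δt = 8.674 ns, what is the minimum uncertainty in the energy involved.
37.942 neV

Using the energy-time uncertainty principle:
ΔEΔt ≥ ℏ/2

The minimum uncertainty in energy is:
ΔE_min = ℏ/(2Δt)
ΔE_min = (1.055e-34 J·s) / (2 × 8.674e-09 s)
ΔE_min = 6.079e-27 J = 37.942 neV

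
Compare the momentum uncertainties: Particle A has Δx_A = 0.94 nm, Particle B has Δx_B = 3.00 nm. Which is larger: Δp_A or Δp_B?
Particle A has the larger minimum momentum uncertainty, by a factor of 3.19.

For each particle, the minimum momentum uncertainty is Δp_min = ℏ/(2Δx):

Particle A: Δp_A = ℏ/(2×9.400e-10 m) = 5.609e-26 kg·m/s
Particle B: Δp_B = ℏ/(2×3.000e-09 m) = 1.758e-26 kg·m/s

Ratio: Δp_A/Δp_B = 3.19

Since Δp_min ∝ 1/Δx, the particle with smaller position uncertainty (A) has larger momentum uncertainty.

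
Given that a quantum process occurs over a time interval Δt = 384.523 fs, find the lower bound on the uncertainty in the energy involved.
855.881 μeV

Using the energy-time uncertainty principle:
ΔEΔt ≥ ℏ/2

The minimum uncertainty in energy is:
ΔE_min = ℏ/(2Δt)
ΔE_min = (1.055e-34 J·s) / (2 × 3.845e-13 s)
ΔE_min = 1.371e-22 J = 855.881 μeV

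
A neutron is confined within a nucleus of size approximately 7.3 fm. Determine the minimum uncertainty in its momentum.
7.223 × 10^-21 kg·m/s

Using the Heisenberg uncertainty principle:
ΔxΔp ≥ ℏ/2

With Δx ≈ L = 7.300e-15 m (the confinement size):
Δp_min = ℏ/(2Δx)
Δp_min = (1.055e-34 J·s) / (2 × 7.300e-15 m)
Δp_min = 7.223e-21 kg·m/s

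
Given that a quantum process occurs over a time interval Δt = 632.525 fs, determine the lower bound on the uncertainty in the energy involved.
520.305 μeV

Using the energy-time uncertainty principle:
ΔEΔt ≥ ℏ/2

The minimum uncertainty in energy is:
ΔE_min = ℏ/(2Δt)
ΔE_min = (1.055e-34 J·s) / (2 × 6.325e-13 s)
ΔE_min = 8.336e-23 J = 520.305 μeV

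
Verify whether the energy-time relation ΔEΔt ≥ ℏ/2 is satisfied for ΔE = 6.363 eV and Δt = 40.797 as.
No, it violates the uncertainty relation.

Calculate the product ΔEΔt:
ΔE = 6.363 eV = 1.019e-18 J
ΔEΔt = (1.019e-18 J) × (4.080e-17 s)
ΔEΔt = 4.159e-35 J·s

Compare to the minimum allowed value ℏ/2:
ℏ/2 = 5.273e-35 J·s

Since ΔEΔt = 4.159e-35 J·s < 5.273e-35 J·s = ℏ/2,
this violates the uncertainty relation.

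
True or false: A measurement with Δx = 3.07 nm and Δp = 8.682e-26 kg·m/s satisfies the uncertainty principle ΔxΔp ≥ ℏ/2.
Yes, it satisfies the uncertainty principle.

Calculate the product ΔxΔp:
ΔxΔp = (3.070e-09 m) × (8.682e-26 kg·m/s)
ΔxΔp = 2.665e-34 J·s

Compare to the minimum allowed value ℏ/2:
ℏ/2 = 5.273e-35 J·s

Since ΔxΔp = 2.665e-34 J·s ≥ 5.273e-35 J·s = ℏ/2,
the measurement satisfies the uncertainty principle.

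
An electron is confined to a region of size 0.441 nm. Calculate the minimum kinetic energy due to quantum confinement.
48.976 meV

Using the uncertainty principle:

1. Position uncertainty: Δx ≈ 4.410e-10 m
2. Minimum momentum uncertainty: Δp = ℏ/(2Δx) = 1.196e-25 kg·m/s
3. Minimum kinetic energy:
   KE = (Δp)²/(2m) = (1.196e-25)²/(2 × 9.109e-31 kg)
   KE = 7.847e-21 J = 48.976 meV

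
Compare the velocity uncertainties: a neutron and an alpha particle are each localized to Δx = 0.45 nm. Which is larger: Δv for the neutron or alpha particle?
The neutron has the larger minimum velocity uncertainty, by a ratio of 4.0.

For both particles, Δp_min = ℏ/(2Δx) = 1.172e-25 kg·m/s (same for both).

The velocity uncertainty is Δv = Δp/m:
- neutron: Δv = 1.172e-25 / 1.675e-27 = 6.996e+01 m/s = 69.958 m/s
- alpha particle: Δv = 1.172e-25 / 6.645e-27 = 1.763e+01 m/s = 17.634 m/s

Ratio: 6.996e+01 / 1.763e+01 = 4.0

The lighter particle has larger velocity uncertainty because Δv ∝ 1/m.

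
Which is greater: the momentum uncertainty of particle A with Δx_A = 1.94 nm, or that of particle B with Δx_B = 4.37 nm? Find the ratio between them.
Particle A has the larger minimum momentum uncertainty, by a factor of 2.25.

For each particle, the minimum momentum uncertainty is Δp_min = ℏ/(2Δx):

Particle A: Δp_A = ℏ/(2×1.940e-09 m) = 2.718e-26 kg·m/s
Particle B: Δp_B = ℏ/(2×4.370e-09 m) = 1.207e-26 kg·m/s

Ratio: Δp_A/Δp_B = 2.25

Since Δp_min ∝ 1/Δx, the particle with smaller position uncertainty (A) has larger momentum uncertainty.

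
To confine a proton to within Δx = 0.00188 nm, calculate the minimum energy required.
1.468 eV

Localizing a particle requires giving it sufficient momentum uncertainty:

1. From uncertainty principle: Δp ≥ ℏ/(2Δx)
   Δp_min = (1.055e-34 J·s) / (2 × 1.880e-12 m)
   Δp_min = 2.805e-23 kg·m/s

2. This momentum uncertainty corresponds to kinetic energy:
   KE ≈ (Δp)²/(2m) = (2.805e-23)²/(2 × 1.673e-27 kg)
   KE = 2.352e-19 J = 1.468 eV

Tighter localization requires more energy.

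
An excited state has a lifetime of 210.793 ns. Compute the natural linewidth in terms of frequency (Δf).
377.515 kHz

Using the energy-time uncertainty principle and E = hf:
ΔEΔt ≥ ℏ/2
hΔf·Δt ≥ ℏ/2

The minimum frequency uncertainty is:
Δf = ℏ/(2hτ) = 1/(4πτ)
Δf = 1/(4π × 2.108e-07 s)
Δf = 3.775e+05 Hz = 377.515 kHz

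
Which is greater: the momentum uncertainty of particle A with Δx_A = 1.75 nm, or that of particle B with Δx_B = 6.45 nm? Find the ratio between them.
Particle A has the larger minimum momentum uncertainty, by a factor of 3.69.

For each particle, the minimum momentum uncertainty is Δp_min = ℏ/(2Δx):

Particle A: Δp_A = ℏ/(2×1.750e-09 m) = 3.013e-26 kg·m/s
Particle B: Δp_B = ℏ/(2×6.450e-09 m) = 8.175e-27 kg·m/s

Ratio: Δp_A/Δp_B = 3.69

Since Δp_min ∝ 1/Δx, the particle with smaller position uncertainty (A) has larger momentum uncertainty.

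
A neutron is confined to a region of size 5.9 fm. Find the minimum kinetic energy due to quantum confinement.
148.817 keV

Using the uncertainty principle:

1. Position uncertainty: Δx ≈ 5.900e-15 m
2. Minimum momentum uncertainty: Δp = ℏ/(2Δx) = 8.937e-21 kg·m/s
3. Minimum kinetic energy:
   KE = (Δp)²/(2m) = (8.937e-21)²/(2 × 1.675e-27 kg)
   KE = 2.384e-14 J = 148.817 keV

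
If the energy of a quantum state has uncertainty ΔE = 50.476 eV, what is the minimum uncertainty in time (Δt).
6.520 as

Using the energy-time uncertainty principle:
ΔEΔt ≥ ℏ/2

The minimum uncertainty in time is:
Δt_min = ℏ/(2ΔE)
Δt_min = (1.055e-34 J·s) / (2 × 8.087e-18 J)
Δt_min = 6.520e-18 s = 6.520 as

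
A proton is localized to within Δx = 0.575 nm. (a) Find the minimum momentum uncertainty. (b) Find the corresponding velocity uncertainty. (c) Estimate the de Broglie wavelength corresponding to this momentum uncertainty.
(a) Δp_min = 9.170 × 10^-26 kg·m/s
(b) Δv_min = 54.825 m/s
(c) λ_dB = 7.226 nm

Step-by-step:

(a) From the uncertainty principle:
Δp_min = ℏ/(2Δx) = (1.055e-34 J·s)/(2 × 5.750e-10 m) = 9.170e-26 kg·m/s

(b) The velocity uncertainty:
Δv = Δp/m = (9.170e-26 kg·m/s)/(1.673e-27 kg) = 5.483e+01 m/s = 54.825 m/s

(c) The de Broglie wavelength for this momentum:
λ = h/p = (6.626e-34 J·s)/(9.170e-26 kg·m/s) = 7.226e-09 m = 7.226 nm

Note: The de Broglie wavelength is comparable to the localization size, as expected from wave-particle duality.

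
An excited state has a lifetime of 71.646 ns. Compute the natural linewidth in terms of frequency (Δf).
1.111 MHz

Using the energy-time uncertainty principle and E = hf:
ΔEΔt ≥ ℏ/2
hΔf·Δt ≥ ℏ/2

The minimum frequency uncertainty is:
Δf = ℏ/(2hτ) = 1/(4πτ)
Δf = 1/(4π × 7.165e-08 s)
Δf = 1.111e+06 Hz = 1.111 MHz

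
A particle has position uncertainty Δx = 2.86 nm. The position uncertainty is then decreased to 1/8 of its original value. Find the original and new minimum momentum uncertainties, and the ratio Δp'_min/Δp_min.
Original Δp_min = 1.844 × 10^-26 kg·m/s; new Δp'_min = 1.475 × 10^-25 kg·m/s; ratio Δp'_min/Δp_min = 8.

From the uncertainty principle ΔxΔp ≥ ℏ/2, the minimum momentum uncertainty is Δp_min = ℏ/(2Δx).

Original (Δx = 2.86 nm = 2.860e-09 m):
Δp_min = (1.055e-34 J·s)/(2 × 2.860e-09 m) = 1.844e-26 kg·m/s

When Δx → (1/8)Δx:
Δp'_min = ℏ/(2 × (1/8)Δx) = 8 × ℏ/(2Δx) = 8 × Δp_min
Δp'_min = 8 × 1.844e-26 kg·m/s = 1.475e-25 kg·m/s

Since Δp_min ∝ 1/Δx, when Δx is decreased to 1/8 of its original value, Δp_min increases to 8 times its original value.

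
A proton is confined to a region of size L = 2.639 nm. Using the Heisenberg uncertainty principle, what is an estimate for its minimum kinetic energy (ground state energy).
744.861 neV

Using the uncertainty principle to estimate ground state energy:

1. The position uncertainty is approximately the confinement size:
   Δx ≈ L = 2.639e-09 m

2. From ΔxΔp ≥ ℏ/2, the minimum momentum uncertainty is:
   Δp ≈ ℏ/(2L) = 1.998e-26 kg·m/s

3. The kinetic energy is approximately:
   KE ≈ (Δp)²/(2m) = (1.998e-26)²/(2 × 1.673e-27 kg)
   KE ≈ 1.193e-25 J = 744.861 neV

This is an order-of-magnitude estimate of the ground state energy.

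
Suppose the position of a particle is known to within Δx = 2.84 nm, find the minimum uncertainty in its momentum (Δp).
1.857 × 10^-26 kg·m/s

Using the Heisenberg uncertainty principle:
ΔxΔp ≥ ℏ/2

The minimum uncertainty in momentum is:
Δp_min = ℏ/(2Δx)
Δp_min = (1.055e-34 J·s) / (2 × 2.840e-09 m)
Δp_min = 1.857e-26 kg·m/s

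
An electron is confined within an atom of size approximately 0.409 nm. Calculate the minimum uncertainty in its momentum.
1.289 × 10^-25 kg·m/s

Using the Heisenberg uncertainty principle:
ΔxΔp ≥ ℏ/2

With Δx ≈ L = 4.090e-10 m (the confinement size):
Δp_min = ℏ/(2Δx)
Δp_min = (1.055e-34 J·s) / (2 × 4.090e-10 m)
Δp_min = 1.289e-25 kg·m/s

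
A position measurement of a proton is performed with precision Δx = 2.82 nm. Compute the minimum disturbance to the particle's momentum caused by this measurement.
1.870 × 10^-26 kg·m/s

The uncertainty principle implies that measuring position disturbs momentum:
ΔxΔp ≥ ℏ/2

When we measure position with precision Δx, we necessarily introduce a momentum uncertainty:
Δp ≥ ℏ/(2Δx)
Δp_min = (1.055e-34 J·s) / (2 × 2.820e-09 m)
Δp_min = 1.870e-26 kg·m/s

The more precisely we measure position, the greater the momentum disturbance.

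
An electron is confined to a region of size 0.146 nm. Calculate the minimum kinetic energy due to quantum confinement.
446.845 meV

Using the uncertainty principle:

1. Position uncertainty: Δx ≈ 1.460e-10 m
2. Minimum momentum uncertainty: Δp = ℏ/(2Δx) = 3.612e-25 kg·m/s
3. Minimum kinetic energy:
   KE = (Δp)²/(2m) = (3.612e-25)²/(2 × 9.109e-31 kg)
   KE = 7.159e-20 J = 446.845 meV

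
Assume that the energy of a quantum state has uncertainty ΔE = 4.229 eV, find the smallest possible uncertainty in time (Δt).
77.821 as

Using the energy-time uncertainty principle:
ΔEΔt ≥ ℏ/2

The minimum uncertainty in time is:
Δt_min = ℏ/(2ΔE)
Δt_min = (1.055e-34 J·s) / (2 × 6.776e-19 J)
Δt_min = 7.782e-17 s = 77.821 as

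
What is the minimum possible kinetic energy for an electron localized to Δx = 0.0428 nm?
5.200 eV

Localizing a particle requires giving it sufficient momentum uncertainty:

1. From uncertainty principle: Δp ≥ ℏ/(2Δx)
   Δp_min = (1.055e-34 J·s) / (2 × 4.280e-11 m)
   Δp_min = 1.232e-24 kg·m/s

2. This momentum uncertainty corresponds to kinetic energy:
   KE ≈ (Δp)²/(2m) = (1.232e-24)²/(2 × 9.109e-31 kg)
   KE = 8.331e-19 J = 5.200 eV

Tighter localization requires more energy.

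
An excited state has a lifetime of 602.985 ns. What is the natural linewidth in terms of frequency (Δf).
131.973 kHz

Using the energy-time uncertainty principle and E = hf:
ΔEΔt ≥ ℏ/2
hΔf·Δt ≥ ℏ/2

The minimum frequency uncertainty is:
Δf = ℏ/(2hτ) = 1/(4πτ)
Δf = 1/(4π × 6.030e-07 s)
Δf = 1.320e+05 Hz = 131.973 kHz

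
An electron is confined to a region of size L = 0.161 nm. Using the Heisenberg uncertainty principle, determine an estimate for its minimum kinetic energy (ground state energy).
367.461 meV

Using the uncertainty principle to estimate ground state energy:

1. The position uncertainty is approximately the confinement size:
   Δx ≈ L = 1.610e-10 m

2. From ΔxΔp ≥ ℏ/2, the minimum momentum uncertainty is:
   Δp ≈ ℏ/(2L) = 3.275e-25 kg·m/s

3. The kinetic energy is approximately:
   KE ≈ (Δp)²/(2m) = (3.275e-25)²/(2 × 9.109e-31 kg)
   KE ≈ 5.887e-20 J = 367.461 meV

This is an order-of-magnitude estimate of the ground state energy.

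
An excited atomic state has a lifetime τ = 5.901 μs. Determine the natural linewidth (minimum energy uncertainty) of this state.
55.771 peV

Using the energy-time uncertainty principle:
ΔEΔt ≥ ℏ/2

The lifetime τ represents the time uncertainty Δt.
The natural linewidth (minimum energy uncertainty) is:

ΔE = ℏ/(2τ)
ΔE = (1.055e-34 J·s) / (2 × 5.901e-06 s)
ΔE = 8.936e-30 J = 55.771 peV

This natural linewidth limits the precision of spectroscopic measurements.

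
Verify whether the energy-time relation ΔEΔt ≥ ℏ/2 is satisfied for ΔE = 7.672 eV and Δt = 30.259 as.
No, it violates the uncertainty relation.

Calculate the product ΔEΔt:
ΔE = 7.672 eV = 1.229e-18 J
ΔEΔt = (1.229e-18 J) × (3.026e-17 s)
ΔEΔt = 3.719e-35 J·s

Compare to the minimum allowed value ℏ/2:
ℏ/2 = 5.273e-35 J·s

Since ΔEΔt = 3.719e-35 J·s < 5.273e-35 J·s = ℏ/2,
this violates the uncertainty relation.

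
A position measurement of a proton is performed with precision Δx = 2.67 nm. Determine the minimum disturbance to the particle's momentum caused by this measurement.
1.975 × 10^-26 kg·m/s

The uncertainty principle implies that measuring position disturbs momentum:
ΔxΔp ≥ ℏ/2

When we measure position with precision Δx, we necessarily introduce a momentum uncertainty:
Δp ≥ ℏ/(2Δx)
Δp_min = (1.055e-34 J·s) / (2 × 2.670e-09 m)
Δp_min = 1.975e-26 kg·m/s

The more precisely we measure position, the greater the momentum disturbance.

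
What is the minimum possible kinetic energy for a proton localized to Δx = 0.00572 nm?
158.548 meV

Localizing a particle requires giving it sufficient momentum uncertainty:

1. From uncertainty principle: Δp ≥ ℏ/(2Δx)
   Δp_min = (1.055e-34 J·s) / (2 × 5.720e-12 m)
   Δp_min = 9.218e-24 kg·m/s

2. This momentum uncertainty corresponds to kinetic energy:
   KE ≈ (Δp)²/(2m) = (9.218e-24)²/(2 × 1.673e-27 kg)
   KE = 2.540e-20 J = 158.548 meV

Tighter localization requires more energy.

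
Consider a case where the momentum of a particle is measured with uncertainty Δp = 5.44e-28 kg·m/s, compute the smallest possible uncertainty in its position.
96.928 nm

Using the Heisenberg uncertainty principle:
ΔxΔp ≥ ℏ/2

The minimum uncertainty in position is:
Δx_min = ℏ/(2Δp)
Δx_min = (1.055e-34 J·s) / (2 × 5.440e-28 kg·m/s)
Δx_min = 9.693e-08 m = 96.928 nm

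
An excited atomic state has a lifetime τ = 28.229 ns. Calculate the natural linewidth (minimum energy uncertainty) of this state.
11.658 neV

Using the energy-time uncertainty principle:
ΔEΔt ≥ ℏ/2

The lifetime τ represents the time uncertainty Δt.
The natural linewidth (minimum energy uncertainty) is:

ΔE = ℏ/(2τ)
ΔE = (1.055e-34 J·s) / (2 × 2.823e-08 s)
ΔE = 1.868e-27 J = 11.658 neV

This natural linewidth limits the precision of spectroscopic measurements.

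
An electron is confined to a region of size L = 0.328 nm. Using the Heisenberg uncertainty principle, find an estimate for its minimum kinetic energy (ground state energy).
88.535 meV

Using the uncertainty principle to estimate ground state energy:

1. The position uncertainty is approximately the confinement size:
   Δx ≈ L = 3.280e-10 m

2. From ΔxΔp ≥ ℏ/2, the minimum momentum uncertainty is:
   Δp ≈ ℏ/(2L) = 1.608e-25 kg·m/s

3. The kinetic energy is approximately:
   KE ≈ (Δp)²/(2m) = (1.608e-25)²/(2 × 9.109e-31 kg)
   KE ≈ 1.418e-20 J = 88.535 meV

This is an order-of-magnitude estimate of the ground state energy.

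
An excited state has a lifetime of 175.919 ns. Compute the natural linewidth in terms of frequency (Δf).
452.353 kHz

Using the energy-time uncertainty principle and E = hf:
ΔEΔt ≥ ℏ/2
hΔf·Δt ≥ ℏ/2

The minimum frequency uncertainty is:
Δf = ℏ/(2hτ) = 1/(4πτ)
Δf = 1/(4π × 1.759e-07 s)
Δf = 4.524e+05 Hz = 452.353 kHz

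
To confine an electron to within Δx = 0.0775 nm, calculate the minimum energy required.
1.586 eV

Localizing a particle requires giving it sufficient momentum uncertainty:

1. From uncertainty principle: Δp ≥ ℏ/(2Δx)
   Δp_min = (1.055e-34 J·s) / (2 × 7.750e-11 m)
   Δp_min = 6.804e-25 kg·m/s

2. This momentum uncertainty corresponds to kinetic energy:
   KE ≈ (Δp)²/(2m) = (6.804e-25)²/(2 × 9.109e-31 kg)
   KE = 2.541e-19 J = 1.586 eV

Tighter localization requires more energy.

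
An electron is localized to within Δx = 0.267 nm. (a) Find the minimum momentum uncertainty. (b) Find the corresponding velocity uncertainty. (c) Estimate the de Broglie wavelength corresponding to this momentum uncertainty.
(a) Δp_min = 1.975 × 10^-25 kg·m/s
(b) Δv_min = 216.793 km/s
(c) λ_dB = 3.355 nm

Step-by-step:

(a) From the uncertainty principle:
Δp_min = ℏ/(2Δx) = (1.055e-34 J·s)/(2 × 2.670e-10 m) = 1.975e-25 kg·m/s

(b) The velocity uncertainty:
Δv = Δp/m = (1.975e-25 kg·m/s)/(9.109e-31 kg) = 2.168e+05 m/s = 216.793 km/s

(c) The de Broglie wavelength for this momentum:
λ = h/p = (6.626e-34 J·s)/(1.975e-25 kg·m/s) = 3.355e-09 m = 3.355 nm

Note: The de Broglie wavelength is comparable to the localization size, as expected from wave-particle duality.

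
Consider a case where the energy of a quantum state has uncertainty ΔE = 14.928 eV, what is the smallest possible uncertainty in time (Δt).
22.046 as

Using the energy-time uncertainty principle:
ΔEΔt ≥ ℏ/2

The minimum uncertainty in time is:
Δt_min = ℏ/(2ΔE)
Δt_min = (1.055e-34 J·s) / (2 × 2.392e-18 J)
Δt_min = 2.205e-17 s = 22.046 as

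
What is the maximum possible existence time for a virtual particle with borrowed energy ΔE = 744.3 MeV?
4.422 × 10^-25 s

Using the energy-time uncertainty principle:
ΔEΔt ≥ ℏ/2

For a virtual particle borrowing energy ΔE, the maximum lifetime is:
Δt_max = ℏ/(2ΔE)

Converting energy:
ΔE = 744.3 MeV = 1.193e-10 J

Δt_max = (1.055e-34 J·s) / (2 × 1.193e-10 J)
Δt_max = 4.422e-25 s = 4.422 × 10^-25 s

Virtual particles with higher borrowed energy exist for shorter times.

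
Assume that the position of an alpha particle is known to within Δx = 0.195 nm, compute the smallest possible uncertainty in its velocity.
40.695 m/s

Using the Heisenberg uncertainty principle and Δp = mΔv:
ΔxΔp ≥ ℏ/2
Δx(mΔv) ≥ ℏ/2

The minimum uncertainty in velocity is:
Δv_min = ℏ/(2mΔx)
Δv_min = (1.055e-34 J·s) / (2 × 6.645e-27 kg × 1.950e-10 m)
Δv_min = 4.069e+01 m/s = 40.695 m/s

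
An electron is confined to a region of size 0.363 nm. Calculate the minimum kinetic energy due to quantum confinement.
72.285 meV

Using the uncertainty principle:

1. Position uncertainty: Δx ≈ 3.630e-10 m
2. Minimum momentum uncertainty: Δp = ℏ/(2Δx) = 1.453e-25 kg·m/s
3. Minimum kinetic energy:
   KE = (Δp)²/(2m) = (1.453e-25)²/(2 × 9.109e-31 kg)
   KE = 1.158e-20 J = 72.285 meV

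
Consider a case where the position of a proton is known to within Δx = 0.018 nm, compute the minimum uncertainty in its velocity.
1.751 km/s

Using the Heisenberg uncertainty principle and Δp = mΔv:
ΔxΔp ≥ ℏ/2
Δx(mΔv) ≥ ℏ/2

The minimum uncertainty in velocity is:
Δv_min = ℏ/(2mΔx)
Δv_min = (1.055e-34 J·s) / (2 × 1.673e-27 kg × 1.800e-11 m)
Δv_min = 1.751e+03 m/s = 1.751 km/s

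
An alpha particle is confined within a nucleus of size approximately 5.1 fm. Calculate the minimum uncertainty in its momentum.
1.034 × 10^-20 kg·m/s

Using the Heisenberg uncertainty principle:
ΔxΔp ≥ ℏ/2

With Δx ≈ L = 5.100e-15 m (the confinement size):
Δp_min = ℏ/(2Δx)
Δp_min = (1.055e-34 J·s) / (2 × 5.100e-15 m)
Δp_min = 1.034e-20 kg·m/s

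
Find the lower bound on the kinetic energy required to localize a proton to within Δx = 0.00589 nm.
149.528 meV

Localizing a particle requires giving it sufficient momentum uncertainty:

1. From uncertainty principle: Δp ≥ ℏ/(2Δx)
   Δp_min = (1.055e-34 J·s) / (2 × 5.890e-12 m)
   Δp_min = 8.952e-24 kg·m/s

2. This momentum uncertainty corresponds to kinetic energy:
   KE ≈ (Δp)²/(2m) = (8.952e-24)²/(2 × 1.673e-27 kg)
   KE = 2.396e-20 J = 149.528 meV

Tighter localization requires more energy.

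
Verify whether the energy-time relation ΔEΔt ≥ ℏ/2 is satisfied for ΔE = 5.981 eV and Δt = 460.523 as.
Yes, it satisfies the uncertainty relation.

Calculate the product ΔEΔt:
ΔE = 5.981 eV = 9.583e-19 J
ΔEΔt = (9.583e-19 J) × (4.605e-16 s)
ΔEΔt = 4.413e-34 J·s

Compare to the minimum allowed value ℏ/2:
ℏ/2 = 5.273e-35 J·s

Since ΔEΔt = 4.413e-34 J·s ≥ 5.273e-35 J·s = ℏ/2,
this satisfies the uncertainty relation.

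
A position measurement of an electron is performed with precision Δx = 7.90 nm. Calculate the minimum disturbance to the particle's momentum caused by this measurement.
6.675 × 10^-27 kg·m/s

The uncertainty principle implies that measuring position disturbs momentum:
ΔxΔp ≥ ℏ/2

When we measure position with precision Δx, we necessarily introduce a momentum uncertainty:
Δp ≥ ℏ/(2Δx)
Δp_min = (1.055e-34 J·s) / (2 × 7.900e-09 m)
Δp_min = 6.675e-27 kg·m/s

The more precisely we measure position, the greater the momentum disturbance.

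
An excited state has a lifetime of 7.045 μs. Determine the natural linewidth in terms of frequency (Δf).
11.296 kHz

Using the energy-time uncertainty principle and E = hf:
ΔEΔt ≥ ℏ/2
hΔf·Δt ≥ ℏ/2

The minimum frequency uncertainty is:
Δf = ℏ/(2hτ) = 1/(4πτ)
Δf = 1/(4π × 7.045e-06 s)
Δf = 1.130e+04 Hz = 11.296 kHz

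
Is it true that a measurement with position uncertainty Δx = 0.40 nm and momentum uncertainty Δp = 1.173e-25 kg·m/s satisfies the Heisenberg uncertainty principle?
No, it violates the uncertainty principle (impossible measurement).

Calculate the product ΔxΔp:
ΔxΔp = (4.000e-10 m) × (1.173e-25 kg·m/s)
ΔxΔp = 4.692e-35 J·s

Compare to the minimum allowed value ℏ/2:
ℏ/2 = 5.273e-35 J·s

Since ΔxΔp = 4.692e-35 J·s < 5.273e-35 J·s = ℏ/2,
the measurement violates the uncertainty principle.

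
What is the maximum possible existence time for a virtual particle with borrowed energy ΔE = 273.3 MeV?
1.204 ys

Using the energy-time uncertainty principle:
ΔEΔt ≥ ℏ/2

For a virtual particle borrowing energy ΔE, the maximum lifetime is:
Δt_max = ℏ/(2ΔE)

Converting energy:
ΔE = 273.3 MeV = 4.379e-11 J

Δt_max = (1.055e-34 J·s) / (2 × 4.379e-11 J)
Δt_max = 1.204e-24 s = 1.204 ys

Virtual particles with higher borrowed energy exist for shorter times.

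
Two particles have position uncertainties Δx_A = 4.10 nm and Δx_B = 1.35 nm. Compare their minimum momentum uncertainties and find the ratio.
Particle B has the larger minimum momentum uncertainty, by a factor of 3.04.

For each particle, the minimum momentum uncertainty is Δp_min = ℏ/(2Δx):

Particle A: Δp_A = ℏ/(2×4.100e-09 m) = 1.286e-26 kg·m/s
Particle B: Δp_B = ℏ/(2×1.350e-09 m) = 3.906e-26 kg·m/s

Ratio: Δp_B/Δp_A = 3.04

Since Δp_min ∝ 1/Δx, the particle with smaller position uncertainty (B) has larger momentum uncertainty.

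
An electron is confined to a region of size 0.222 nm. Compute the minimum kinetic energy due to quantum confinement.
193.267 meV

Using the uncertainty principle:

1. Position uncertainty: Δx ≈ 2.220e-10 m
2. Minimum momentum uncertainty: Δp = ℏ/(2Δx) = 2.375e-25 kg·m/s
3. Minimum kinetic energy:
   KE = (Δp)²/(2m) = (2.375e-25)²/(2 × 9.109e-31 kg)
   KE = 3.096e-20 J = 193.267 meV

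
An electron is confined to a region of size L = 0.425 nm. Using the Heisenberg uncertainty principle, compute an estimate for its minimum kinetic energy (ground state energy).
52.733 meV

Using the uncertainty principle to estimate ground state energy:

1. The position uncertainty is approximately the confinement size:
   Δx ≈ L = 4.250e-10 m

2. From ΔxΔp ≥ ℏ/2, the minimum momentum uncertainty is:
   Δp ≈ ℏ/(2L) = 1.241e-25 kg·m/s

3. The kinetic energy is approximately:
   KE ≈ (Δp)²/(2m) = (1.241e-25)²/(2 × 9.109e-31 kg)
   KE ≈ 8.449e-21 J = 52.733 meV

This is an order-of-magnitude estimate of the ground state energy.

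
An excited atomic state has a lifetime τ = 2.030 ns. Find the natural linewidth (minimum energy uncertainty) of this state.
162.121 neV

Using the energy-time uncertainty principle:
ΔEΔt ≥ ℏ/2

The lifetime τ represents the time uncertainty Δt.
The natural linewidth (minimum energy uncertainty) is:

ΔE = ℏ/(2τ)
ΔE = (1.055e-34 J·s) / (2 × 2.030e-09 s)
ΔE = 2.597e-26 J = 162.121 neV

This natural linewidth limits the precision of spectroscopic measurements.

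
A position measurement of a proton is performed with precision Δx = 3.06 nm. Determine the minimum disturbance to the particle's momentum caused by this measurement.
1.723 × 10^-26 kg·m/s

The uncertainty principle implies that measuring position disturbs momentum:
ΔxΔp ≥ ℏ/2

When we measure position with precision Δx, we necessarily introduce a momentum uncertainty:
Δp ≥ ℏ/(2Δx)
Δp_min = (1.055e-34 J·s) / (2 × 3.060e-09 m)
Δp_min = 1.723e-26 kg·m/s

The more precisely we measure position, the greater the momentum disturbance.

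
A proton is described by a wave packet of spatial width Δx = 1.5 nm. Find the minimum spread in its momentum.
3.515 × 10^-26 kg·m/s

For a wave packet, the spatial width Δx and momentum spread Δp are related by the uncertainty principle:
ΔxΔp ≥ ℏ/2

The minimum momentum spread is:
Δp_min = ℏ/(2Δx)
Δp_min = (1.055e-34 J·s) / (2 × 1.500e-09 m)
Δp_min = 3.515e-26 kg·m/s

A wave packet cannot have both a well-defined position and well-defined momentum.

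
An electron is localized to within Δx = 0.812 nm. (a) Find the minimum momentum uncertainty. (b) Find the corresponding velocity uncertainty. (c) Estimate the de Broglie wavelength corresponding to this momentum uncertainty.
(a) Δp_min = 6.494 × 10^-26 kg·m/s
(b) Δv_min = 71.285 km/s
(c) λ_dB = 10.204 nm

Step-by-step:

(a) From the uncertainty principle:
Δp_min = ℏ/(2Δx) = (1.055e-34 J·s)/(2 × 8.120e-10 m) = 6.494e-26 kg·m/s

(b) The velocity uncertainty:
Δv = Δp/m = (6.494e-26 kg·m/s)/(9.109e-31 kg) = 7.129e+04 m/s = 71.285 km/s

(c) The de Broglie wavelength for this momentum:
λ = h/p = (6.626e-34 J·s)/(6.494e-26 kg·m/s) = 1.020e-08 m = 10.204 nm

Note: The de Broglie wavelength is comparable to the localization size, as expected from wave-particle duality.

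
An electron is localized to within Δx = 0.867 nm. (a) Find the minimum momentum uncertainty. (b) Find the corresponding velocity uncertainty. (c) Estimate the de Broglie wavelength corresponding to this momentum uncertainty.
(a) Δp_min = 6.082 × 10^-26 kg·m/s
(b) Δv_min = 66.763 km/s
(c) λ_dB = 10.895 nm

Step-by-step:

(a) From the uncertainty principle:
Δp_min = ℏ/(2Δx) = (1.055e-34 J·s)/(2 × 8.670e-10 m) = 6.082e-26 kg·m/s

(b) The velocity uncertainty:
Δv = Δp/m = (6.082e-26 kg·m/s)/(9.109e-31 kg) = 6.676e+04 m/s = 66.763 km/s

(c) The de Broglie wavelength for this momentum:
λ = h/p = (6.626e-34 J·s)/(6.082e-26 kg·m/s) = 1.090e-08 m = 10.895 nm

Note: The de Broglie wavelength is comparable to the localization size, as expected from wave-particle duality.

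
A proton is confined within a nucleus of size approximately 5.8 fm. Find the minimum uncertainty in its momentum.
9.091 × 10^-21 kg·m/s

Using the Heisenberg uncertainty principle:
ΔxΔp ≥ ℏ/2

With Δx ≈ L = 5.800e-15 m (the confinement size):
Δp_min = ℏ/(2Δx)
Δp_min = (1.055e-34 J·s) / (2 × 5.800e-15 m)
Δp_min = 9.091e-21 kg·m/s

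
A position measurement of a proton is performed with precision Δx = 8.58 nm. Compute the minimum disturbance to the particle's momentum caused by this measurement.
6.146 × 10^-27 kg·m/s

The uncertainty principle implies that measuring position disturbs momentum:
ΔxΔp ≥ ℏ/2

When we measure position with precision Δx, we necessarily introduce a momentum uncertainty:
Δp ≥ ℏ/(2Δx)
Δp_min = (1.055e-34 J·s) / (2 × 8.580e-09 m)
Δp_min = 6.146e-27 kg·m/s

The more precisely we measure position, the greater the momentum disturbance.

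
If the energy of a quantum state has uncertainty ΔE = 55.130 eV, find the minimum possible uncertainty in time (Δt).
5.970 as

Using the energy-time uncertainty principle:
ΔEΔt ≥ ℏ/2

The minimum uncertainty in time is:
Δt_min = ℏ/(2ΔE)
Δt_min = (1.055e-34 J·s) / (2 × 8.833e-18 J)
Δt_min = 5.970e-18 s = 5.970 as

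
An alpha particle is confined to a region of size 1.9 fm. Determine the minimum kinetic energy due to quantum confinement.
361.720 keV

Using the uncertainty principle:

1. Position uncertainty: Δx ≈ 1.900e-15 m
2. Minimum momentum uncertainty: Δp = ℏ/(2Δx) = 2.775e-20 kg·m/s
3. Minimum kinetic energy:
   KE = (Δp)²/(2m) = (2.775e-20)²/(2 × 6.645e-27 kg)
   KE = 5.795e-14 J = 361.720 keV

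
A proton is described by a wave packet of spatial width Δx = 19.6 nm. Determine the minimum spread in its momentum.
2.690 × 10^-27 kg·m/s

For a wave packet, the spatial width Δx and momentum spread Δp are related by the uncertainty principle:
ΔxΔp ≥ ℏ/2

The minimum momentum spread is:
Δp_min = ℏ/(2Δx)
Δp_min = (1.055e-34 J·s) / (2 × 1.960e-08 m)
Δp_min = 2.690e-27 kg·m/s

A wave packet cannot have both a well-defined position and well-defined momentum.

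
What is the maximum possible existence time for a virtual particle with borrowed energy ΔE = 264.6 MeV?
1.244 ys

Using the energy-time uncertainty principle:
ΔEΔt ≥ ℏ/2

For a virtual particle borrowing energy ΔE, the maximum lifetime is:
Δt_max = ℏ/(2ΔE)

Converting energy:
ΔE = 264.6 MeV = 4.239e-11 J

Δt_max = (1.055e-34 J·s) / (2 × 4.239e-11 J)
Δt_max = 1.244e-24 s = 1.244 ys

Virtual particles with higher borrowed energy exist for shorter times.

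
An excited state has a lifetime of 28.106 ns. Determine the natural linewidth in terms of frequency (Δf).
2.831 MHz

Using the energy-time uncertainty principle and E = hf:
ΔEΔt ≥ ℏ/2
hΔf·Δt ≥ ℏ/2

The minimum frequency uncertainty is:
Δf = ℏ/(2hτ) = 1/(4πτ)
Δf = 1/(4π × 2.811e-08 s)
Δf = 2.831e+06 Hz = 2.831 MHz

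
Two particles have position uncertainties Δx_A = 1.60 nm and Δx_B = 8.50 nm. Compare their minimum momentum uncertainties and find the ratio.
Particle A has the larger minimum momentum uncertainty, by a factor of 5.31.

For each particle, the minimum momentum uncertainty is Δp_min = ℏ/(2Δx):

Particle A: Δp_A = ℏ/(2×1.600e-09 m) = 3.296e-26 kg·m/s
Particle B: Δp_B = ℏ/(2×8.500e-09 m) = 6.203e-27 kg·m/s

Ratio: Δp_A/Δp_B = 5.31

Since Δp_min ∝ 1/Δx, the particle with smaller position uncertainty (A) has larger momentum uncertainty.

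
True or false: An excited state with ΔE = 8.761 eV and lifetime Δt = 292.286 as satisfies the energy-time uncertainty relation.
Yes, it satisfies the uncertainty relation.

Calculate the product ΔEΔt:
ΔE = 8.761 eV = 1.404e-18 J
ΔEΔt = (1.404e-18 J) × (2.923e-16 s)
ΔEΔt = 4.103e-34 J·s

Compare to the minimum allowed value ℏ/2:
ℏ/2 = 5.273e-35 J·s

Since ΔEΔt = 4.103e-34 J·s ≥ 5.273e-35 J·s = ℏ/2,
this satisfies the uncertainty relation.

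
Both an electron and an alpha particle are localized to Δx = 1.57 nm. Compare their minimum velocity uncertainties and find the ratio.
The electron has the larger minimum velocity uncertainty, by a ratio of 7294.3.

For both particles, Δp_min = ℏ/(2Δx) = 3.359e-26 kg·m/s (same for both).

The velocity uncertainty is Δv = Δp/m:
- electron: Δv = 3.359e-26 / 9.109e-31 = 3.687e+04 m/s = 36.869 km/s
- alpha particle: Δv = 3.359e-26 / 6.645e-27 = 5.054e+00 m/s = 5.054 m/s

Ratio: 3.687e+04 / 5.054e+00 = 7294.3

The lighter particle has larger velocity uncertainty because Δv ∝ 1/m.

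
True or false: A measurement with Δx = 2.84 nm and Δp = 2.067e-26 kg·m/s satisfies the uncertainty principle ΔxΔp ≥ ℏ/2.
Yes, it satisfies the uncertainty principle.

Calculate the product ΔxΔp:
ΔxΔp = (2.840e-09 m) × (2.067e-26 kg·m/s)
ΔxΔp = 5.870e-35 J·s

Compare to the minimum allowed value ℏ/2:
ℏ/2 = 5.273e-35 J·s

Since ΔxΔp = 5.870e-35 J·s ≥ 5.273e-35 J·s = ℏ/2,
the measurement satisfies the uncertainty principle.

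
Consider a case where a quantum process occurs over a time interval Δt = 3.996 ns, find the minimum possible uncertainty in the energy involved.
82.359 neV

Using the energy-time uncertainty principle:
ΔEΔt ≥ ℏ/2

The minimum uncertainty in energy is:
ΔE_min = ℏ/(2Δt)
ΔE_min = (1.055e-34 J·s) / (2 × 3.996e-09 s)
ΔE_min = 1.320e-26 J = 82.359 neV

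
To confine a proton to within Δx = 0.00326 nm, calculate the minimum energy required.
488.111 meV

Localizing a particle requires giving it sufficient momentum uncertainty:

1. From uncertainty principle: Δp ≥ ℏ/(2Δx)
   Δp_min = (1.055e-34 J·s) / (2 × 3.260e-12 m)
   Δp_min = 1.617e-23 kg·m/s

2. This momentum uncertainty corresponds to kinetic energy:
   KE ≈ (Δp)²/(2m) = (1.617e-23)²/(2 × 1.673e-27 kg)
   KE = 7.820e-20 J = 488.111 meV

Tighter localization requires more energy.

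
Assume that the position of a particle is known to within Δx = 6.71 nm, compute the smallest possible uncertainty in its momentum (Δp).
7.858 × 10^-27 kg·m/s

Using the Heisenberg uncertainty principle:
ΔxΔp ≥ ℏ/2

The minimum uncertainty in momentum is:
Δp_min = ℏ/(2Δx)
Δp_min = (1.055e-34 J·s) / (2 × 6.710e-09 m)
Δp_min = 7.858e-27 kg·m/s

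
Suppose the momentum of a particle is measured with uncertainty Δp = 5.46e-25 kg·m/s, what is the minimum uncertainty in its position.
96.573 pm

Using the Heisenberg uncertainty principle:
ΔxΔp ≥ ℏ/2

The minimum uncertainty in position is:
Δx_min = ℏ/(2Δp)
Δx_min = (1.055e-34 J·s) / (2 × 5.460e-25 kg·m/s)
Δx_min = 9.657e-11 m = 96.573 pm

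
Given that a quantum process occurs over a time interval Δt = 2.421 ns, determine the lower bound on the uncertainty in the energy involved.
135.938 neV

Using the energy-time uncertainty principle:
ΔEΔt ≥ ℏ/2

The minimum uncertainty in energy is:
ΔE_min = ℏ/(2Δt)
ΔE_min = (1.055e-34 J·s) / (2 × 2.421e-09 s)
ΔE_min = 2.178e-26 J = 135.938 neV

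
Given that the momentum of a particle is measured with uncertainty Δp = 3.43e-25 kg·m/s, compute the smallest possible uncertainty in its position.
153.728 pm

Using the Heisenberg uncertainty principle:
ΔxΔp ≥ ℏ/2

The minimum uncertainty in position is:
Δx_min = ℏ/(2Δp)
Δx_min = (1.055e-34 J·s) / (2 × 3.430e-25 kg·m/s)
Δx_min = 1.537e-10 m = 153.728 pm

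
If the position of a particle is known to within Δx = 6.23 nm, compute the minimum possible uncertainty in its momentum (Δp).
8.464 × 10^-27 kg·m/s

Using the Heisenberg uncertainty principle:
ΔxΔp ≥ ℏ/2

The minimum uncertainty in momentum is:
Δp_min = ℏ/(2Δx)
Δp_min = (1.055e-34 J·s) / (2 × 6.230e-09 m)
Δp_min = 8.464e-27 kg·m/s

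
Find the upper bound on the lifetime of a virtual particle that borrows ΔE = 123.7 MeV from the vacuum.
2.661 ys

Using the energy-time uncertainty principle:
ΔEΔt ≥ ℏ/2

For a virtual particle borrowing energy ΔE, the maximum lifetime is:
Δt_max = ℏ/(2ΔE)

Converting energy:
ΔE = 123.7 MeV = 1.982e-11 J

Δt_max = (1.055e-34 J·s) / (2 × 1.982e-11 J)
Δt_max = 2.661e-24 s = 2.661 ys

Virtual particles with higher borrowed energy exist for shorter times.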